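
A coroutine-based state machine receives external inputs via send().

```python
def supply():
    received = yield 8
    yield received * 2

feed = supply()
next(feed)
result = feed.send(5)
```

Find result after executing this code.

Step 1: next(feed) advances to first yield, producing 8.
Step 2: send(5) resumes, received = 5.
Step 3: yield received * 2 = 5 * 2 = 10.
Therefore result = 10.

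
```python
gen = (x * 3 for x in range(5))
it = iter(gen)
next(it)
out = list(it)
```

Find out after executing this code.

Step 1: Generator produces [0, 3, 6, 9, 12].
Step 2: next(it) consumes first element (0).
Step 3: list(it) collects remaining: [3, 6, 9, 12].
Therefore out = [3, 6, 9, 12].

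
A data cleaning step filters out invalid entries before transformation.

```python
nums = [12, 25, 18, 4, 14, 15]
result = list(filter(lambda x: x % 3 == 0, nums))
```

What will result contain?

Step 1: Filter elements divisible by 3:
  12 % 3 = 0: kept
  25 % 3 = 1: removed
  18 % 3 = 0: kept
  4 % 3 = 1: removed
  14 % 3 = 2: removed
  15 % 3 = 0: kept
Therefore result = [12, 18, 15].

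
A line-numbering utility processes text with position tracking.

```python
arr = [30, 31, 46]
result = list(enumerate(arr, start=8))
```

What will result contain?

Step 1: enumerate with start=8:
  (8, 30)
  (9, 31)
  (10, 46)
Therefore result = [(8, 30), (9, 31), (10, 46)].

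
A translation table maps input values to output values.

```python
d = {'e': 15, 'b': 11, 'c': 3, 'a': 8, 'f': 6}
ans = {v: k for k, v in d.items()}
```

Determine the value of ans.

Step 1: Invert dict (swap keys and values):
  'e': 15 -> 15: 'e'
  'b': 11 -> 11: 'b'
  'c': 3 -> 3: 'c'
  'a': 8 -> 8: 'a'
  'f': 6 -> 6: 'f'
Therefore ans = {15: 'e', 11: 'b', 3: 'c', 8: 'a', 6: 'f'}.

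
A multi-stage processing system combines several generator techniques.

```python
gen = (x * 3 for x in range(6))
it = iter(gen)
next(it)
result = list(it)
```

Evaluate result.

Step 1: Generator produces [0, 3, 6, 9, 12, 15].
Step 2: next(it) consumes first element (0).
Step 3: list(it) collects remaining: [3, 6, 9, 12, 15].
Therefore result = [3, 6, 9, 12, 15].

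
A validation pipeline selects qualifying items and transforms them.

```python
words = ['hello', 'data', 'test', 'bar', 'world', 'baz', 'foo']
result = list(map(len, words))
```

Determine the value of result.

Step 1: Map len() to each word:
  'hello' -> 5
  'data' -> 4
  'test' -> 4
  'bar' -> 3
  'world' -> 5
  'baz' -> 3
  'foo' -> 3
Therefore result = [5, 4, 4, 3, 5, 3, 3].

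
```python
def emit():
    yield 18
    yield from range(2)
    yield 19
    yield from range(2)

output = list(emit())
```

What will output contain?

Step 1: Trace yields in order:
  yield 18
  yield 0
  yield 1
  yield 19
  yield 0
  yield 1
Therefore output = [18, 0, 1, 19, 0, 1].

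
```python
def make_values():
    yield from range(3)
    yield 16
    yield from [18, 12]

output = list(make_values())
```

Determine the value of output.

Step 1: Trace yields in order:
  yield 0
  yield 1
  yield 2
  yield 16
  yield 18
  yield 12
Therefore output = [0, 1, 2, 16, 18, 12].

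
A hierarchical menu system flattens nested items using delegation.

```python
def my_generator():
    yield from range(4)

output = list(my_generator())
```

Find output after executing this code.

Step 1: yield from delegates to the iterable, yielding each element.
Step 2: Collected values: [0, 1, 2, 3].
Therefore output = [0, 1, 2, 3].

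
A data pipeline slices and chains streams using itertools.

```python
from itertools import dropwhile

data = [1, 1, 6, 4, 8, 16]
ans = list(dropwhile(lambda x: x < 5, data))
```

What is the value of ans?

Step 1: dropwhile drops elements while < 5:
  1 < 5: dropped
  1 < 5: dropped
  6: kept (dropping stopped)
Step 2: Remaining elements kept regardless of condition.
Therefore ans = [6, 4, 8, 16].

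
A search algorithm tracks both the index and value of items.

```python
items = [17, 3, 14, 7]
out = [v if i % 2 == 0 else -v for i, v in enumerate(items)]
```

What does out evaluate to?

Step 1: For each (i, v), keep v if i is even, negate if odd:
  i=0 (even): keep 17
  i=1 (odd): negate to -3
  i=2 (even): keep 14
  i=3 (odd): negate to -7
Therefore out = [17, -3, 14, -7].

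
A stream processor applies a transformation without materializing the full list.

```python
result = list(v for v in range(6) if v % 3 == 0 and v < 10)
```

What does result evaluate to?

Step 1: Filter range(6) where v % 3 == 0 and v < 10:
  v=0: both conditions met, included
  v=1: excluded (1 % 3 != 0)
  v=2: excluded (2 % 3 != 0)
  v=3: both conditions met, included
  v=4: excluded (4 % 3 != 0)
  v=5: excluded (5 % 3 != 0)
Therefore result = [0, 3].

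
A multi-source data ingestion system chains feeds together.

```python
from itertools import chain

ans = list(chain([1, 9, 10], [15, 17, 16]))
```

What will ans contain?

Step 1: chain() concatenates iterables: [1, 9, 10] + [15, 17, 16].
Therefore ans = [1, 9, 10, 15, 17, 16].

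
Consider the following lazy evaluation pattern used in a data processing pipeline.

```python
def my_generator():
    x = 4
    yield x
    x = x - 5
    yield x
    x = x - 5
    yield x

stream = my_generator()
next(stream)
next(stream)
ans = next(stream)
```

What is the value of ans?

Step 1: Trace through generator execution:
  Yield 1: x starts at 4, yield 4
  Yield 2: x = 4 - 5 = -1, yield -1
  Yield 3: x = -1 - 5 = -6, yield -6
Step 2: First next() gets 4, second next() gets the second value, third next() yields -6.
Therefore ans = -6.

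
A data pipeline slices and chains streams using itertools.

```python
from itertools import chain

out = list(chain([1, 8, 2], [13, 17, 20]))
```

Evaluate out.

Step 1: chain() concatenates iterables: [1, 8, 2] + [13, 17, 20].
Therefore out = [1, 8, 2, 13, 17, 20].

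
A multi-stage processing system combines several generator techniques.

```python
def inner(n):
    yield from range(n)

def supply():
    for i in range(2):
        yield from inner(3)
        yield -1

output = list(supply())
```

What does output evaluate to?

Step 1: For each i in range(2):
  i=0: yield from inner(3) -> [0, 1, 2], then yield -1
  i=1: yield from inner(3) -> [0, 1, 2], then yield -1
Therefore output = [0, 1, 2, -1, 0, 1, 2, -1].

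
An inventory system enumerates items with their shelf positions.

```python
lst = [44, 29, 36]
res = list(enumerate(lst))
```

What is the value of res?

Step 1: enumerate pairs each element with its index:
  (0, 44)
  (1, 29)
  (2, 36)
Therefore res = [(0, 44), (1, 29), (2, 36)].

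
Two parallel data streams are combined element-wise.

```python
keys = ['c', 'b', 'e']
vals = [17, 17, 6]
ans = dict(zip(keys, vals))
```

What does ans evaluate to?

Step 1: zip pairs keys with values:
  'c' -> 17
  'b' -> 17
  'e' -> 6
Therefore ans = {'c': 17, 'b': 17, 'e': 6}.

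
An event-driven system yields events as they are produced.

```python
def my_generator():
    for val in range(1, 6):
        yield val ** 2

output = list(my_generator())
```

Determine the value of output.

Step 1: For each val in range(1, 6), yield val**2:
  val=1: yield 1**2 = 1
  val=2: yield 2**2 = 4
  val=3: yield 3**2 = 9
  val=4: yield 4**2 = 16
  val=5: yield 5**2 = 25
Therefore output = [1, 4, 9, 16, 25].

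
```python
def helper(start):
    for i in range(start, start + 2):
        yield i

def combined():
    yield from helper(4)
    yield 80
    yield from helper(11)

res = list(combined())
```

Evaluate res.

Step 1: combined() delegates to helper(4):
  yield 4
  yield 5
Step 2: yield 80
Step 3: Delegates to helper(11):
  yield 11
  yield 12
Therefore res = [4, 5, 80, 11, 12].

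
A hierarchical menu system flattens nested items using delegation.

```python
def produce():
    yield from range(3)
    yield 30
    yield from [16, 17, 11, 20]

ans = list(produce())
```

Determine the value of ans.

Step 1: Trace yields in order:
  yield 0
  yield 1
  yield 2
  yield 30
  yield 16
  yield 17
  yield 11
  yield 20
Therefore ans = [0, 1, 2, 30, 16, 17, 11, 20].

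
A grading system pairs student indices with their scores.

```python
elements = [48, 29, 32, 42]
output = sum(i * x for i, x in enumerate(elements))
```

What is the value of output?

Step 1: Compute i * x for each (i, x) in enumerate([48, 29, 32, 42]):
  i=0, x=48: 0*48 = 0
  i=1, x=29: 1*29 = 29
  i=2, x=32: 2*32 = 64
  i=3, x=42: 3*42 = 126
Step 2: sum = 0 + 29 + 64 + 126 = 219.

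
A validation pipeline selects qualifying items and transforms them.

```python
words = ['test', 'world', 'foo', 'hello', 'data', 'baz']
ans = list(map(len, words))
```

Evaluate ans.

Step 1: Map len() to each word:
  'test' -> 4
  'world' -> 5
  'foo' -> 3
  'hello' -> 5
  'data' -> 4
  'baz' -> 3
Therefore ans = [4, 5, 3, 5, 4, 3].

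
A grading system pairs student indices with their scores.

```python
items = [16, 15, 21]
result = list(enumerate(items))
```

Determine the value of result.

Step 1: enumerate pairs each element with its index:
  (0, 16)
  (1, 15)
  (2, 21)
Therefore result = [(0, 16), (1, 15), (2, 21)].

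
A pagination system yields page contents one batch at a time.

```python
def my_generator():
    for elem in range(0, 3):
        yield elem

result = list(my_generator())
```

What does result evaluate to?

Step 1: The generator yields each value from range(0, 3).
Step 2: list() consumes all yields: [0, 1, 2].
Therefore result = [0, 1, 2].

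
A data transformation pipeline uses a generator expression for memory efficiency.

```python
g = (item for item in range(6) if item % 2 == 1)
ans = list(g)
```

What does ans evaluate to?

Step 1: Filter range(6) keeping only odd values:
  item=0: even, excluded
  item=1: odd, included
  item=2: even, excluded
  item=3: odd, included
  item=4: even, excluded
  item=5: odd, included
Therefore ans = [1, 3, 5].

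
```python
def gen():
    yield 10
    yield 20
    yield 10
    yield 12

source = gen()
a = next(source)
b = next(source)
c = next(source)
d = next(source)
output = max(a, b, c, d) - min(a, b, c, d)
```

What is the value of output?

Step 1: Create generator and consume all values:
  a = next(source) = 10
  b = next(source) = 20
  c = next(source) = 10
  d = next(source) = 12
Step 2: max = 20, min = 10, output = 20 - 10 = 10.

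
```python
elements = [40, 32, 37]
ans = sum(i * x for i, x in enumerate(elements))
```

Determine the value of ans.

Step 1: Compute i * x for each (i, x) in enumerate([40, 32, 37]):
  i=0, x=40: 0*40 = 0
  i=1, x=32: 1*32 = 32
  i=2, x=37: 2*37 = 74
Step 2: sum = 0 + 32 + 74 = 106.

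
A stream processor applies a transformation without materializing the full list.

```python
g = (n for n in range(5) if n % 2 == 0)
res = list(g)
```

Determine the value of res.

Step 1: Filter range(5) keeping only even values:
  n=0: even, included
  n=1: odd, excluded
  n=2: even, included
  n=3: odd, excluded
  n=4: even, included
Therefore res = [0, 2, 4].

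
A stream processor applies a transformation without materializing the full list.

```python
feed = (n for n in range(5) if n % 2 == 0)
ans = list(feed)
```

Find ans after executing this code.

Step 1: Filter range(5) keeping only even values:
  n=0: even, included
  n=1: odd, excluded
  n=2: even, included
  n=3: odd, excluded
  n=4: even, included
Therefore ans = [0, 2, 4].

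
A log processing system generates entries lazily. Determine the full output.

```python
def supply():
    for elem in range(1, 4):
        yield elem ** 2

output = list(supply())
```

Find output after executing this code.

Step 1: For each elem in range(1, 4), yield elem**2:
  elem=1: yield 1**2 = 1
  elem=2: yield 2**2 = 4
  elem=3: yield 3**2 = 9
Therefore output = [1, 4, 9].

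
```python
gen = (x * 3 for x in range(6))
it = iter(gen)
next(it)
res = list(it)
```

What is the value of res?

Step 1: Generator produces [0, 3, 6, 9, 12, 15].
Step 2: next(it) consumes first element (0).
Step 3: list(it) collects remaining: [3, 6, 9, 12, 15].
Therefore res = [3, 6, 9, 12, 15].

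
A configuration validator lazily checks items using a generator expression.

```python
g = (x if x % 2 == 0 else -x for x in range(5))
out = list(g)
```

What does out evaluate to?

Step 1: For each x in range(5), yield x if even, else -x:
  x=0: even, yield 0
  x=1: odd, yield -1
  x=2: even, yield 2
  x=3: odd, yield -3
  x=4: even, yield 4
Therefore out = [0, -1, 2, -3, 4].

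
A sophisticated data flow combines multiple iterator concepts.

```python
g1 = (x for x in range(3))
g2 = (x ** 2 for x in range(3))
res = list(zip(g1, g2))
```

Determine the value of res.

Step 1: g1 produces [0, 1, 2].
Step 2: g2 produces [0, 1, 4].
Step 3: zip pairs them: [(0, 0), (1, 1), (2, 4)].
Therefore res = [(0, 0), (1, 1), (2, 4)].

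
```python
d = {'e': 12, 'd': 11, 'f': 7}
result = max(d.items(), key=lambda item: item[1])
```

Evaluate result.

Step 1: Find item with maximum value:
  ('e', 12)
  ('d', 11)
  ('f', 7)
Step 2: Maximum value is 12 at key 'e'.
Therefore result = ('e', 12).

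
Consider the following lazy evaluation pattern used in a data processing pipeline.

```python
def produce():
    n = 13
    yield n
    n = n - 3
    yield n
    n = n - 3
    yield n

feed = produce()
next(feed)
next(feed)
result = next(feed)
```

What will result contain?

Step 1: Trace through generator execution:
  Yield 1: n starts at 13, yield 13
  Yield 2: n = 13 - 3 = 10, yield 10
  Yield 3: n = 10 - 3 = 7, yield 7
Step 2: First next() gets 13, second next() gets the second value, third next() yields 7.
Therefore result = 7.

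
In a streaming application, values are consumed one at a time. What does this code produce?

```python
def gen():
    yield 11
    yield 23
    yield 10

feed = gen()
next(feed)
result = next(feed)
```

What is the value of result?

Step 1: gen() creates a generator.
Step 2: next(feed) yields 11 (consumed and discarded).
Step 3: next(feed) yields 23, assigned to result.
Therefore result = 23.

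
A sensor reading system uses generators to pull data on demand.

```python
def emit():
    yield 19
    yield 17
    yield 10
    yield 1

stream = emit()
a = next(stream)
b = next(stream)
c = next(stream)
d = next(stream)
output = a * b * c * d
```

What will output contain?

Step 1: Create generator and consume all values:
  a = next(stream) = 19
  b = next(stream) = 17
  c = next(stream) = 10
  d = next(stream) = 1
Step 2: output = 19 * 17 * 10 * 1 = 3230.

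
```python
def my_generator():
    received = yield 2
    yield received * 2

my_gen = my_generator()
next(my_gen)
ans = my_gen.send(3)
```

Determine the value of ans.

Step 1: next(my_gen) advances to first yield, producing 2.
Step 2: send(3) resumes, received = 3.
Step 3: yield received * 2 = 3 * 2 = 6.
Therefore ans = 6.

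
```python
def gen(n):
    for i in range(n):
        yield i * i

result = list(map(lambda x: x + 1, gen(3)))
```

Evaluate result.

Step 1: gen(3) yields squares: [0, 1, 4].
Step 2: map adds 1 to each: [1, 2, 5].
Therefore result = [1, 2, 5].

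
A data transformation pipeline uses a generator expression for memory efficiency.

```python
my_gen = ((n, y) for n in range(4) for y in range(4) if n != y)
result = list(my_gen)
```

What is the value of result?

Step 1: Nested generator over range(4) x range(4) where n != y:
  (0, 0): excluded (n == y)
  (0, 1): included
  (0, 2): included
  (0, 3): included
  (1, 0): included
  (1, 1): excluded (n == y)
  (1, 2): included
  (1, 3): included
  (2, 0): included
  (2, 1): included
  (2, 2): excluded (n == y)
  (2, 3): included
  (3, 0): included
  (3, 1): included
  (3, 2): included
  (3, 3): excluded (n == y)
Therefore result = [(0, 1), (0, 2), (0, 3), (1, 0), (1, 2), (1, 3), (2, 0), (2, 1), (2, 3), (3, 0), (3, 1), (3, 2)].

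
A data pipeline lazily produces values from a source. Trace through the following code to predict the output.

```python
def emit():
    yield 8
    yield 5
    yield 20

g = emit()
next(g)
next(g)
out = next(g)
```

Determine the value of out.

Step 1: emit() creates a generator.
Step 2: next(g) yields 8 (consumed and discarded).
Step 3: next(g) yields 5 (consumed and discarded).
Step 4: next(g) yields 20, assigned to out.
Therefore out = 20.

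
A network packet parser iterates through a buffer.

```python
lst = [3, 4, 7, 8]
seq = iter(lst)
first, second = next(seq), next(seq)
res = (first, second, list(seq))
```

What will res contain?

Step 1: Create iterator over [3, 4, 7, 8].
Step 2: first = 3, second = 4.
Step 3: Remaining elements: [7, 8].
Therefore res = (3, 4, [7, 8]).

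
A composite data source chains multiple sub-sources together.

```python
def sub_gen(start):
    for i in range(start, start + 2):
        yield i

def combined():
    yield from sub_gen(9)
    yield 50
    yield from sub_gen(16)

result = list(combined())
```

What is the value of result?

Step 1: combined() delegates to sub_gen(9):
  yield 9
  yield 10
Step 2: yield 50
Step 3: Delegates to sub_gen(16):
  yield 16
  yield 17
Therefore result = [9, 10, 50, 16, 17].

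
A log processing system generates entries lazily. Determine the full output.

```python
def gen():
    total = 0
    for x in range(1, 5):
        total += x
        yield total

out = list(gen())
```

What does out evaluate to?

Step 1: Generator accumulates running sum:
  x=1: total = 1, yield 1
  x=2: total = 3, yield 3
  x=3: total = 6, yield 6
  x=4: total = 10, yield 10
Therefore out = [1, 3, 6, 10].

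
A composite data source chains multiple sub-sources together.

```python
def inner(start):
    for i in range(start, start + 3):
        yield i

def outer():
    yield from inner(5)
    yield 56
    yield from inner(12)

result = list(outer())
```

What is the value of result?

Step 1: outer() delegates to inner(5):
  yield 5
  yield 6
  yield 7
Step 2: yield 56
Step 3: Delegates to inner(12):
  yield 12
  yield 13
  yield 14
Therefore result = [5, 6, 7, 56, 12, 13, 14].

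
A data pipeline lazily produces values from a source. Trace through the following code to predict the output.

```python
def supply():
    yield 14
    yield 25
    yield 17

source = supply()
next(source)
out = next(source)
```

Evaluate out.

Step 1: supply() creates a generator.
Step 2: next(source) yields 14 (consumed and discarded).
Step 3: next(source) yields 25, assigned to out.
Therefore out = 25.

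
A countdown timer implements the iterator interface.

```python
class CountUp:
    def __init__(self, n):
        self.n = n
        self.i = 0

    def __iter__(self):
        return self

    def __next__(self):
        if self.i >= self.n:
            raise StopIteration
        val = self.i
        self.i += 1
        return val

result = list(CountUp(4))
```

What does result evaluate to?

Step 1: CountUp(4) creates an iterator counting 0 to 3.
Step 2: list() consumes all values: [0, 1, 2, 3].
Therefore result = [0, 1, 2, 3].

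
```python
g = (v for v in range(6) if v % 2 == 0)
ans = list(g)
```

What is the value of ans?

Step 1: Filter range(6) keeping only even values:
  v=0: even, included
  v=1: odd, excluded
  v=2: even, included
  v=3: odd, excluded
  v=4: even, included
  v=5: odd, excluded
Therefore ans = [0, 2, 4].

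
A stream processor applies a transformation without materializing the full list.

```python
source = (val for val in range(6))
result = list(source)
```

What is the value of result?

Step 1: Generator expression iterates range(6): [0, 1, 2, 3, 4, 5].
Step 2: list() collects all values.
Therefore result = [0, 1, 2, 3, 4, 5].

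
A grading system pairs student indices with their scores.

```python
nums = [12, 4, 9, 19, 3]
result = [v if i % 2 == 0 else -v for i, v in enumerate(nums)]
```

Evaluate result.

Step 1: For each (i, v), keep v if i is even, negate if odd:
  i=0 (even): keep 12
  i=1 (odd): negate to -4
  i=2 (even): keep 9
  i=3 (odd): negate to -19
  i=4 (even): keep 3
Therefore result = [12, -4, 9, -19, 3].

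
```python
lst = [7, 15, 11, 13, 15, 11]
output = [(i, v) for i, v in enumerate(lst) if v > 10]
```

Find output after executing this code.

Step 1: Filter enumerate([7, 15, 11, 13, 15, 11]) keeping v > 10:
  (0, 7): 7 <= 10, excluded
  (1, 15): 15 > 10, included
  (2, 11): 11 > 10, included
  (3, 13): 13 > 10, included
  (4, 15): 15 > 10, included
  (5, 11): 11 > 10, included
Therefore output = [(1, 15), (2, 11), (3, 13), (4, 15), (5, 11)].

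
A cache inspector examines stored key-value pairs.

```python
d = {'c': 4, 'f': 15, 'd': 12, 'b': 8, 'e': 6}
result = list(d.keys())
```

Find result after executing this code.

Step 1: d.keys() returns the dictionary keys in insertion order.
Therefore result = ['c', 'f', 'd', 'b', 'e'].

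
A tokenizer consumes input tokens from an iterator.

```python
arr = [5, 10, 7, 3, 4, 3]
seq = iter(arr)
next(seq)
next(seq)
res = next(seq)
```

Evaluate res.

Step 1: Create iterator over [5, 10, 7, 3, 4, 3].
Step 2: next() consumes 5.
Step 3: next() consumes 10.
Step 4: next() returns 7.
Therefore res = 7.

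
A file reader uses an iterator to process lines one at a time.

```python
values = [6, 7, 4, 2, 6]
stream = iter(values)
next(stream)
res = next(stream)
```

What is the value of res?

Step 1: Create iterator over [6, 7, 4, 2, 6].
Step 2: next() consumes 6.
Step 3: next() returns 7.
Therefore res = 7.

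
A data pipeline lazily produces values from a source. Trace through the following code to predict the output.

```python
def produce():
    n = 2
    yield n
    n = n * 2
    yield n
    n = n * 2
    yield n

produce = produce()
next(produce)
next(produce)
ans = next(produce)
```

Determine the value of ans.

Step 1: Trace through generator execution:
  Yield 1: n starts at 2, yield 2
  Yield 2: n = 2 * 2 = 4, yield 4
  Yield 3: n = 4 * 2 = 8, yield 8
Step 2: First next() gets 2, second next() gets the second value, third next() yields 8.
Therefore ans = 8.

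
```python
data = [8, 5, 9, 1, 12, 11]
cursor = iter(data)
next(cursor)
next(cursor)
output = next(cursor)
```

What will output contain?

Step 1: Create iterator over [8, 5, 9, 1, 12, 11].
Step 2: next() consumes 8.
Step 3: next() consumes 5.
Step 4: next() returns 9.
Therefore output = 9.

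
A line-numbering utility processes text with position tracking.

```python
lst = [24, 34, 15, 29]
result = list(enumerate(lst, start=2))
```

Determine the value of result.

Step 1: enumerate with start=2:
  (2, 24)
  (3, 34)
  (4, 15)
  (5, 29)
Therefore result = [(2, 24), (3, 34), (4, 15), (5, 29)].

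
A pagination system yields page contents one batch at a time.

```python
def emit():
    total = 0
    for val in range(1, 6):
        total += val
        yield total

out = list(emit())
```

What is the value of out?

Step 1: Generator accumulates running sum:
  val=1: total = 1, yield 1
  val=2: total = 3, yield 3
  val=3: total = 6, yield 6
  val=4: total = 10, yield 10
  val=5: total = 15, yield 15
Therefore out = [1, 3, 6, 10, 15].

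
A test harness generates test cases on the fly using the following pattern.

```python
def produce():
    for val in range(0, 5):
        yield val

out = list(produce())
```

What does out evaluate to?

Step 1: The generator yields each value from range(0, 5).
Step 2: list() consumes all yields: [0, 1, 2, 3, 4].
Therefore out = [0, 1, 2, 3, 4].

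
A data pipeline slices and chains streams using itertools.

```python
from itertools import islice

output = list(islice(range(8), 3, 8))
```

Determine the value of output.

Step 1: islice(range(8), 3, 8) takes elements at indices [3, 8).
Step 2: Elements: [3, 4, 5, 6, 7].
Therefore output = [3, 4, 5, 6, 7].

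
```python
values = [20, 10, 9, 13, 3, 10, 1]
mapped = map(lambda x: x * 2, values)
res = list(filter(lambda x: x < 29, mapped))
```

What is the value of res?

Step 1: Map x * 2:
  20 -> 40
  10 -> 20
  9 -> 18
  13 -> 26
  3 -> 6
  10 -> 20
  1 -> 2
Step 2: Filter for < 29:
  40: removed
  20: kept
  18: kept
  26: kept
  6: kept
  20: kept
  2: kept
Therefore res = [20, 18, 26, 6, 20, 2].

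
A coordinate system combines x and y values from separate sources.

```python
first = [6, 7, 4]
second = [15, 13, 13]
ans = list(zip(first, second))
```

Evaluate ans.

Step 1: zip pairs elements at same index:
  Index 0: (6, 15)
  Index 1: (7, 13)
  Index 2: (4, 13)
Therefore ans = [(6, 15), (7, 13), (4, 13)].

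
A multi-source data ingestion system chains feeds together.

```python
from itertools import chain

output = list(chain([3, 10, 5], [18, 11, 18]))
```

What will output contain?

Step 1: chain() concatenates iterables: [3, 10, 5] + [18, 11, 18].
Therefore output = [3, 10, 5, 18, 11, 18].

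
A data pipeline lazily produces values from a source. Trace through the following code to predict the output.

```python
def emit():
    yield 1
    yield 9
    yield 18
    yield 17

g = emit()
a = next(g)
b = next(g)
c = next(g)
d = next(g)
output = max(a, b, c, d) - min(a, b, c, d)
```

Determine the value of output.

Step 1: Create generator and consume all values:
  a = next(g) = 1
  b = next(g) = 9
  c = next(g) = 18
  d = next(g) = 17
Step 2: max = 18, min = 1, output = 18 - 1 = 17.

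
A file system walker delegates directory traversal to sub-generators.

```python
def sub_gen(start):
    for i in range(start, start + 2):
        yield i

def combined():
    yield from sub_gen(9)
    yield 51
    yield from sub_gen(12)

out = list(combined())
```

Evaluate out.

Step 1: combined() delegates to sub_gen(9):
  yield 9
  yield 10
Step 2: yield 51
Step 3: Delegates to sub_gen(12):
  yield 12
  yield 13
Therefore out = [9, 10, 51, 12, 13].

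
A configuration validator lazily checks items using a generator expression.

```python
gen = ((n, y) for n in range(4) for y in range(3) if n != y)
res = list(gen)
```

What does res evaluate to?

Step 1: Nested generator over range(4) x range(3) where n != y:
  (0, 0): excluded (n == y)
  (0, 1): included
  (0, 2): included
  (1, 0): included
  (1, 1): excluded (n == y)
  (1, 2): included
  (2, 0): included
  (2, 1): included
  (2, 2): excluded (n == y)
  (3, 0): included
  (3, 1): included
  (3, 2): included
Therefore res = [(0, 1), (0, 2), (1, 0), (1, 2), (2, 0), (2, 1), (3, 0), (3, 1), (3, 2)].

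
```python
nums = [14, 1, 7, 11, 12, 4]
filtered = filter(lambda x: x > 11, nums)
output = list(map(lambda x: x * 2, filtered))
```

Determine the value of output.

Step 1: Filter nums for elements > 11:
  14: kept
  1: removed
  7: removed
  11: removed
  12: kept
  4: removed
Step 2: Map x * 2 on filtered [14, 12]:
  14 -> 28
  12 -> 24
Therefore output = [28, 24].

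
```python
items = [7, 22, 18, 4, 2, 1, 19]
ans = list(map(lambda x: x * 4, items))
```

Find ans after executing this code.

Step 1: Apply lambda x: x * 4 to each element:
  7 -> 28
  22 -> 88
  18 -> 72
  4 -> 16
  2 -> 8
  1 -> 4
  19 -> 76
Therefore ans = [28, 88, 72, 16, 8, 4, 76].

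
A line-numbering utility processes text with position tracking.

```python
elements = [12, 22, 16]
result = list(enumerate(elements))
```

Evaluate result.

Step 1: enumerate pairs each element with its index:
  (0, 12)
  (1, 22)
  (2, 16)
Therefore result = [(0, 12), (1, 22), (2, 16)].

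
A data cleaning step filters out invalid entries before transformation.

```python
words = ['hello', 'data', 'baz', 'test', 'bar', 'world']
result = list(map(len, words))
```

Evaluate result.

Step 1: Map len() to each word:
  'hello' -> 5
  'data' -> 4
  'baz' -> 3
  'test' -> 4
  'bar' -> 3
  'world' -> 5
Therefore result = [5, 4, 3, 4, 3, 5].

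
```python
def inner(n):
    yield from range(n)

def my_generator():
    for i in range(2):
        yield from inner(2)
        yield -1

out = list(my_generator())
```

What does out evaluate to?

Step 1: For each i in range(2):
  i=0: yield from inner(2) -> [0, 1], then yield -1
  i=1: yield from inner(2) -> [0, 1], then yield -1
Therefore out = [0, 1, -1, 0, 1, -1].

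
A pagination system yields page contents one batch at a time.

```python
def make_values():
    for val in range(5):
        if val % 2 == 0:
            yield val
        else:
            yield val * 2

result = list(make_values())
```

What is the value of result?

Step 1: For each val in range(5), yield val if even, else val*2:
  val=0 (even): yield 0
  val=1 (odd): yield 1*2 = 2
  val=2 (even): yield 2
  val=3 (odd): yield 3*2 = 6
  val=4 (even): yield 4
Therefore result = [0, 2, 2, 6, 4].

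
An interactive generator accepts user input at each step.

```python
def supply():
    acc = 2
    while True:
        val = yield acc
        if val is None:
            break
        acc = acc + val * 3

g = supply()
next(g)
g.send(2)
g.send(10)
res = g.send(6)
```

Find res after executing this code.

Step 1: next() -> yield acc=2.
Step 2: send(2) -> val=2, acc = 2 + 2*3 = 8, yield 8.
Step 3: send(10) -> val=10, acc = 8 + 10*3 = 38, yield 38.
Step 4: send(6) -> val=6, acc = 38 + 6*3 = 56, yield 56.
Therefore res = 56.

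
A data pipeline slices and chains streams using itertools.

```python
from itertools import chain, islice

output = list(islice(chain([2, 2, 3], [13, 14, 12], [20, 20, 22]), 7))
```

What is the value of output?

Step 1: chain([2, 2, 3], [13, 14, 12], [20, 20, 22]) = [2, 2, 3, 13, 14, 12, 20, 20, 22].
Step 2: islice takes first 7 elements: [2, 2, 3, 13, 14, 12, 20].
Therefore output = [2, 2, 3, 13, 14, 12, 20].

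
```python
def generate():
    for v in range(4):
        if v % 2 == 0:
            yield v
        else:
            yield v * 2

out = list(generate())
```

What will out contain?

Step 1: For each v in range(4), yield v if even, else v*2:
  v=0 (even): yield 0
  v=1 (odd): yield 1*2 = 2
  v=2 (even): yield 2
  v=3 (odd): yield 3*2 = 6
Therefore out = [0, 2, 2, 6].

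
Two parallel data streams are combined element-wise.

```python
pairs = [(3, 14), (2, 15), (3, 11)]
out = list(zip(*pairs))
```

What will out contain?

Step 1: zip(*pairs) transposes: unzips [(3, 14), (2, 15), (3, 11)] into separate sequences.
Step 2: First elements: (3, 2, 3), second elements: (14, 15, 11).
Therefore out = [(3, 2, 3), (14, 15, 11)].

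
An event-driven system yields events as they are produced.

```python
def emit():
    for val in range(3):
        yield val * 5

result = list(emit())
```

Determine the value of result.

Step 1: For each val in range(3), yield val * 5:
  val=0: yield 0 * 5 = 0
  val=1: yield 1 * 5 = 5
  val=2: yield 2 * 5 = 10
Therefore result = [0, 5, 10].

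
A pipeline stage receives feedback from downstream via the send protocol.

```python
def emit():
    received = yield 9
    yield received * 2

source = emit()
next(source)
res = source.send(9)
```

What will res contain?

Step 1: next(source) advances to first yield, producing 9.
Step 2: send(9) resumes, received = 9.
Step 3: yield received * 2 = 9 * 2 = 18.
Therefore res = 18.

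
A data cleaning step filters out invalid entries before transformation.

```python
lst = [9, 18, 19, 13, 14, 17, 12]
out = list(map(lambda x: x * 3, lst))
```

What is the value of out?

Step 1: Apply lambda x: x * 3 to each element:
  9 -> 27
  18 -> 54
  19 -> 57
  13 -> 39
  14 -> 42
  17 -> 51
  12 -> 36
Therefore out = [27, 54, 57, 39, 42, 51, 36].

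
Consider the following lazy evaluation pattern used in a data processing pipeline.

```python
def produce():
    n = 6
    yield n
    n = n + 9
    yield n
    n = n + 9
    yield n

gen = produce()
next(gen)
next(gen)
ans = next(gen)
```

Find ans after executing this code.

Step 1: Trace through generator execution:
  Yield 1: n starts at 6, yield 6
  Yield 2: n = 6 + 9 = 15, yield 15
  Yield 3: n = 15 + 9 = 24, yield 24
Step 2: First next() gets 6, second next() gets the second value, third next() yields 24.
Therefore ans = 24.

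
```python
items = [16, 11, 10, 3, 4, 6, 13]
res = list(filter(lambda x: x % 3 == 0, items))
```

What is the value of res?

Step 1: Filter elements divisible by 3:
  16 % 3 = 1: removed
  11 % 3 = 2: removed
  10 % 3 = 1: removed
  3 % 3 = 0: kept
  4 % 3 = 1: removed
  6 % 3 = 0: kept
  13 % 3 = 1: removed
Therefore res = [3, 6].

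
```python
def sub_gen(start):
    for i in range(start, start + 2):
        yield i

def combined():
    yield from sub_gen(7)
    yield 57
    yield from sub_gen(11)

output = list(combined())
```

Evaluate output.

Step 1: combined() delegates to sub_gen(7):
  yield 7
  yield 8
Step 2: yield 57
Step 3: Delegates to sub_gen(11):
  yield 11
  yield 12
Therefore output = [7, 8, 57, 11, 12].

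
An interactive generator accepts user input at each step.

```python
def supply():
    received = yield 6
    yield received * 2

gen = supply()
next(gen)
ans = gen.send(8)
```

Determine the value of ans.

Step 1: next(gen) advances to first yield, producing 6.
Step 2: send(8) resumes, received = 8.
Step 3: yield received * 2 = 8 * 2 = 16.
Therefore ans = 16.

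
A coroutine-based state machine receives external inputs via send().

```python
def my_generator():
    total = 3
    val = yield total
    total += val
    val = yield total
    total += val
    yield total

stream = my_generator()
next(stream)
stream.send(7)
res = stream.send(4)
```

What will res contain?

Step 1: next() -> yield total=3.
Step 2: send(7) -> val=7, total = 3+7 = 10, yield 10.
Step 3: send(4) -> val=4, total = 10+4 = 14, yield 14.
Therefore res = 14.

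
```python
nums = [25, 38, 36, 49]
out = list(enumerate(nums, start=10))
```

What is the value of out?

Step 1: enumerate with start=10:
  (10, 25)
  (11, 38)
  (12, 36)
  (13, 49)
Therefore out = [(10, 25), (11, 38), (12, 36), (13, 49)].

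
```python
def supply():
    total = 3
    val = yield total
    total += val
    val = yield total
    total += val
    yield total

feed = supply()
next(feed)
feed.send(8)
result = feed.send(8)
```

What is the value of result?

Step 1: next() -> yield total=3.
Step 2: send(8) -> val=8, total = 3+8 = 11, yield 11.
Step 3: send(8) -> val=8, total = 11+8 = 19, yield 19.
Therefore result = 19.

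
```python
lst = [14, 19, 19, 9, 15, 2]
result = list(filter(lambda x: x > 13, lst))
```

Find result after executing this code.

Step 1: Filter elements > 13:
  14: kept
  19: kept
  19: kept
  9: removed
  15: kept
  2: removed
Therefore result = [14, 19, 19, 15].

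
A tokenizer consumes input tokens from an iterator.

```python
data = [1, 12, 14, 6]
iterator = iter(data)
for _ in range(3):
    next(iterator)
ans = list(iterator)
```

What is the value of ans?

Step 1: Create iterator over [1, 12, 14, 6].
Step 2: Advance 3 positions (consuming [1, 12, 14]).
Step 3: list() collects remaining elements: [6].
Therefore ans = [6].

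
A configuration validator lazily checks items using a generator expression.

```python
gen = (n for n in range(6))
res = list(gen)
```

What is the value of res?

Step 1: Generator expression iterates range(6): [0, 1, 2, 3, 4, 5].
Step 2: list() collects all values.
Therefore res = [0, 1, 2, 3, 4, 5].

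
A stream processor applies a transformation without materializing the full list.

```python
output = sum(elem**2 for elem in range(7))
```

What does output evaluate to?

Step 1: Compute elem**2 for each elem in range(7):
  elem=0: 0**2 = 0
  elem=1: 1**2 = 1
  elem=2: 2**2 = 4
  elem=3: 3**2 = 9
  elem=4: 4**2 = 16
  elem=5: 5**2 = 25
  elem=6: 6**2 = 36
Step 2: sum = 0 + 1 + 4 + 9 + 16 + 25 + 36 = 91.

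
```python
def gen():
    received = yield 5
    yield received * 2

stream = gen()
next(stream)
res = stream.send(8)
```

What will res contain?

Step 1: next(stream) advances to first yield, producing 5.
Step 2: send(8) resumes, received = 8.
Step 3: yield received * 2 = 8 * 2 = 16.
Therefore res = 16.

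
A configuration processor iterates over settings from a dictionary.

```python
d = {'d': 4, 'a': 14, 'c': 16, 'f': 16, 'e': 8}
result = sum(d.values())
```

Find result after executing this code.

Step 1: d.values() = [4, 14, 16, 16, 8].
Step 2: sum = 58.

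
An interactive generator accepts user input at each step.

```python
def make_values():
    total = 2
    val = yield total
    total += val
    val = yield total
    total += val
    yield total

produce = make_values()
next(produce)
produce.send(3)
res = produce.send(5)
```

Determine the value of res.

Step 1: next() -> yield total=2.
Step 2: send(3) -> val=3, total = 2+3 = 5, yield 5.
Step 3: send(5) -> val=5, total = 5+5 = 10, yield 10.
Therefore res = 10.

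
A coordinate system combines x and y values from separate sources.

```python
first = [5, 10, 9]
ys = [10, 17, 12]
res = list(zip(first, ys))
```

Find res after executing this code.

Step 1: zip pairs elements at same index:
  Index 0: (5, 10)
  Index 1: (10, 17)
  Index 2: (9, 12)
Therefore res = [(5, 10), (10, 17), (9, 12)].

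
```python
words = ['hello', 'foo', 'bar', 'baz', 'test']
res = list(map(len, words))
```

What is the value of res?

Step 1: Map len() to each word:
  'hello' -> 5
  'foo' -> 3
  'bar' -> 3
  'baz' -> 3
  'test' -> 4
Therefore res = [5, 3, 3, 3, 4].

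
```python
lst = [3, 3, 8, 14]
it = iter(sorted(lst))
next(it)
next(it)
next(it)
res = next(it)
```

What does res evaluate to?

Step 1: sorted([3, 3, 8, 14]) = [3, 3, 8, 14].
Step 2: Create iterator and skip 3 elements.
Step 3: next() returns 14.
Therefore res = 14.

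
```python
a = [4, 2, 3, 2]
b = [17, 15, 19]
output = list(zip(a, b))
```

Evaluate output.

Step 1: zip stops at shortest (len(a)=4, len(b)=3):
  Index 0: (4, 17)
  Index 1: (2, 15)
  Index 2: (3, 19)
Step 2: Last element of a (2) has no pair, dropped.
Therefore output = [(4, 17), (2, 15), (3, 19)].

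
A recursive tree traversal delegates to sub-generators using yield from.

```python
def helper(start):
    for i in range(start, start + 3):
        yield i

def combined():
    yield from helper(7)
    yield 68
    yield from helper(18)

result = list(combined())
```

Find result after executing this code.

Step 1: combined() delegates to helper(7):
  yield 7
  yield 8
  yield 9
Step 2: yield 68
Step 3: Delegates to helper(18):
  yield 18
  yield 19
  yield 20
Therefore result = [7, 8, 9, 68, 18, 19, 20].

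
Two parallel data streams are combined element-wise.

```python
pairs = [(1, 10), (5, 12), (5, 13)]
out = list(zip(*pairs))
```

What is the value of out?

Step 1: zip(*pairs) transposes: unzips [(1, 10), (5, 12), (5, 13)] into separate sequences.
Step 2: First elements: (1, 5, 5), second elements: (10, 12, 13).
Therefore out = [(1, 5, 5), (10, 12, 13)].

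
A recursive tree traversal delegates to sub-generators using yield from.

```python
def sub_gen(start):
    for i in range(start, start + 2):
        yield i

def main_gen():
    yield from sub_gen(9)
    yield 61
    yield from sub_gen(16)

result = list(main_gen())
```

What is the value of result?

Step 1: main_gen() delegates to sub_gen(9):
  yield 9
  yield 10
Step 2: yield 61
Step 3: Delegates to sub_gen(16):
  yield 16
  yield 17
Therefore result = [9, 10, 61, 16, 17].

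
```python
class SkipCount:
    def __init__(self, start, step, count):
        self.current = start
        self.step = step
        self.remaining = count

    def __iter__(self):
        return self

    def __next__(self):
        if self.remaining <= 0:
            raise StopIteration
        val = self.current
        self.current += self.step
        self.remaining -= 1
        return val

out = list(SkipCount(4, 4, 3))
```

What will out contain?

Step 1: SkipCount starts at 4, increments by 4, for 3 steps:
  Yield 4, then current += 4
  Yield 8, then current += 4
  Yield 12, then current += 4
Therefore out = [4, 8, 12].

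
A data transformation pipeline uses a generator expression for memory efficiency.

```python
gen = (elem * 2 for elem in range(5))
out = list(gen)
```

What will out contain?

Step 1: For each elem in range(5), compute elem*2:
  elem=0: 0*2 = 0
  elem=1: 1*2 = 2
  elem=2: 2*2 = 4
  elem=3: 3*2 = 6
  elem=4: 4*2 = 8
Therefore out = [0, 2, 4, 6, 8].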